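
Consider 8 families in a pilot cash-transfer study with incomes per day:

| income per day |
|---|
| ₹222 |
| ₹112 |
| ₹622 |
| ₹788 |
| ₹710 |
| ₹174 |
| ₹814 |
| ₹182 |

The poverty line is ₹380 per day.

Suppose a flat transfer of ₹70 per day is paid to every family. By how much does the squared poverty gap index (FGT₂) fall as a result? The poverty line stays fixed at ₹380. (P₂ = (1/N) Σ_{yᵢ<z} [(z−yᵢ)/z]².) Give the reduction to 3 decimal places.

0.084

Before: below the line — ₹112, ₹174, ₹182, ₹222; squared poverty gap index (FGT₂) = 0.15446.
After the ₹70 transfer: below the line — ₹182, ₹244, ₹252, ₹292; squared poverty gap index (FGT₂) = 0.07083.
Reduction = 0.15446 − 0.07083 = 0.084.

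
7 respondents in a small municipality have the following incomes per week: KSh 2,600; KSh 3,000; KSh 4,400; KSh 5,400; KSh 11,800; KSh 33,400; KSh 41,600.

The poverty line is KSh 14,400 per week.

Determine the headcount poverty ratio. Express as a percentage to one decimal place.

5 of the 7 respondents have income below KSh 14,400.
H = 5/7 = 71.4%.

71.4%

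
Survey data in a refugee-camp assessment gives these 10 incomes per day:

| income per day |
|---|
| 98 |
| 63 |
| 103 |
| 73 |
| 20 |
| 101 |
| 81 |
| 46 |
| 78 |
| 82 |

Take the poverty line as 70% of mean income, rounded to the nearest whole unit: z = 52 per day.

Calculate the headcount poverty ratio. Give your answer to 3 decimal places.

0.200

2 of the 10 workers have income below 52.
H = 2/10 = 0.200.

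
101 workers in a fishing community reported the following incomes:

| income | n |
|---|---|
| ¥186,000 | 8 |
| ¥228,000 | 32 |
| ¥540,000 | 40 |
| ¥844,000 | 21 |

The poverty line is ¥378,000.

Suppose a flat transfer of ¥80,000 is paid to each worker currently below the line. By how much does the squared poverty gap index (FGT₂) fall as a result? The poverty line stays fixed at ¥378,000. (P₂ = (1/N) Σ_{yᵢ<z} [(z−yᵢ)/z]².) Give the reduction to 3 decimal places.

Before: below the line — 8×¥186,000, 32×¥228,000; squared poverty gap index (FGT₂) = 0.07033.
After the ¥80,000 transfer: below the line — 8×¥266,000, 32×¥308,000; squared poverty gap index (FGT₂) = 0.01782.
Reduction = 0.07033 − 0.01782 = 0.053.

0.053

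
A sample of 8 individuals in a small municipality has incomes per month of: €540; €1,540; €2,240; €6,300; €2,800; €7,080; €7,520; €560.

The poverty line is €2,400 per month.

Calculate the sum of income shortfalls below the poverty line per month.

Below z: €540, €560, €1,540, €2,240 (q = 4 of N = 8).
Individual gaps: 2400−540 = 1860; 2400−560 = 1840; 2400−1540 = 860; 2400−2240 = 160.
Aggregate gap = €4,720.

€4,720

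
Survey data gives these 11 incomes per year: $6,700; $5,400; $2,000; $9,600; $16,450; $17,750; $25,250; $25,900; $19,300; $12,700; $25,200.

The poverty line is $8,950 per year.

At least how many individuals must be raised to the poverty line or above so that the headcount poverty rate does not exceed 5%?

3 of the 11 individuals are poor, so H = 3/11 = 0.273.
A headcount ratio of at most 5% allows at most ⌊0.05 × 11⌋ = 0 poor individuals.
So at least 3 − 0 = 3 must be lifted.

3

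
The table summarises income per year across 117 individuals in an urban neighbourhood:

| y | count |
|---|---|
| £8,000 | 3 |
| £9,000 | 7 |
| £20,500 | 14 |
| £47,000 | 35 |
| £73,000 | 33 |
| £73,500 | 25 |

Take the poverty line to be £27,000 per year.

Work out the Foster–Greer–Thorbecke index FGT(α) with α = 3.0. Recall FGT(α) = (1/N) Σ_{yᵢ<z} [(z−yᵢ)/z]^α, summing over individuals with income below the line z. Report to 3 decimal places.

Incomes under z: 3×£8,000, 7×£9,000, 14×£20,500 (q = 24 of N = 117).
Shortfall ratios: (27000−8000)/27000 = 0.7037 (×3); (27000−9000)/27000 = 0.6667 (×7); (27000−20500)/27000 = 0.2407 (×14).
Raised to α = 3.0: 0.34847 (×3); 0.29630 (×7); 0.01395 (×14).
Sum = 3.314828; FGT(3.0) = 3.314828 / 117 = 0.028.

0.028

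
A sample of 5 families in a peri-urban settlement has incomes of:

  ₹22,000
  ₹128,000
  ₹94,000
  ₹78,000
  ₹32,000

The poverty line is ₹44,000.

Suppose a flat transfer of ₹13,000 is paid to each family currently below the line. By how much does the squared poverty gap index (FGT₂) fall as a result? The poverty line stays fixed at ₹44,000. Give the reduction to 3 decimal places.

0.057

Before: below the line — ₹22,000, ₹32,000; squared poverty gap index (FGT₂) = 0.06488.
After the ₹13,000 transfer: below the line — ₹35,000; squared poverty gap index (FGT₂) = 0.00837.
Reduction = 0.06488 − 0.00837 = 0.057.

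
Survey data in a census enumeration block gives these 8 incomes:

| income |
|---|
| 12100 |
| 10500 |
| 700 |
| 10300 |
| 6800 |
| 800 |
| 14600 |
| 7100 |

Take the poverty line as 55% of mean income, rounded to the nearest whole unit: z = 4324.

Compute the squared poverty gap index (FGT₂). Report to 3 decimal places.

Below the line: 700, 800 (q = 2 of N = 8).
Shortfall ratios: (4324−700)/4324 = 0.8381; (4324−800)/4324 = 0.8150.
Squared: 0.7024; 0.6642.
Sum = 1.366636; P₂ = 1.366636 / 8 = 0.171.

0.171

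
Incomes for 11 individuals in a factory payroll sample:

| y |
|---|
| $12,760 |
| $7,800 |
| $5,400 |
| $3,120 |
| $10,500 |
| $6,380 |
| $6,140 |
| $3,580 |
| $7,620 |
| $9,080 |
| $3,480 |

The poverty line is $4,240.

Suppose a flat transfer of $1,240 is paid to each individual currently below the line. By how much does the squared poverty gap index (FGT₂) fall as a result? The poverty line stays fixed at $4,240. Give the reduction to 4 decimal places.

Before: below the line — $3,120, $3,480, $3,580; squared poverty gap index (FGT₂) = 0.011467.
After the $1,240 transfer: below the line — none; squared poverty gap index (FGT₂) = 0.000000.
Reduction = 0.011467 − 0.000000 = 0.0115.

0.0115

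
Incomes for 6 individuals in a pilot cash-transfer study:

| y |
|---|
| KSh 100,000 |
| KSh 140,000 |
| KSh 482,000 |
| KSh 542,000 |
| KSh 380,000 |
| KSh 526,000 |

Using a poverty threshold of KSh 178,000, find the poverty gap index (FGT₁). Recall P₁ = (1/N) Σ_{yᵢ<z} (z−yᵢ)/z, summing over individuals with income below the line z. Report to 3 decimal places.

Incomes under z: KSh 100,000, KSh 140,000 (q = 2 of N = 6).
Normalized shortfalls: (178000−100000)/178000 = 0.4382; (178000−140000)/178000 = 0.2135.
Σ = 0.651685. Dividing by the full population N = 6 gives P₁ = 0.109.

0.109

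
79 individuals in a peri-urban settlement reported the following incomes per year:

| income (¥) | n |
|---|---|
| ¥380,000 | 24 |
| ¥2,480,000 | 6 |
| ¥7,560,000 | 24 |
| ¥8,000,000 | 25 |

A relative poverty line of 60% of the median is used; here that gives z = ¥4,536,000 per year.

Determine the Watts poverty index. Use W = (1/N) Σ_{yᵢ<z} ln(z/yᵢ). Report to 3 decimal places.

Poor units: 24×¥380,000, 6×¥2,480,000 (q = 30 of N = 79).
Log shortfalls: ln(4536000/380000) = 2.4796 (×24); ln(4536000/2480000) = 0.6038 (×6).
W = 63.133832 / 79 = 0.799.

0.799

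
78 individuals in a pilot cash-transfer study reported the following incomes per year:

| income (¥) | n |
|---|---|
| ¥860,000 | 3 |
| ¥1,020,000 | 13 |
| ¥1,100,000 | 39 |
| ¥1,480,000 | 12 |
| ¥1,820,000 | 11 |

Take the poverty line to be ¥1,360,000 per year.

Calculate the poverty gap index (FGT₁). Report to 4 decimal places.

Below the line: 3×¥860,000, 13×¥1,020,000, 39×¥1,100,000 (q = 55 of N = 78).
Shortfall ratios: (1360000−860000)/1360000 = 0.3676 (×3); (1360000−1020000)/1360000 = 0.2500 (×13); (1360000−1100000)/1360000 = 0.1912 (×39).
Σ = 11.808824. Dividing by the full population N = 78 gives P₁ = 0.1514.

0.1514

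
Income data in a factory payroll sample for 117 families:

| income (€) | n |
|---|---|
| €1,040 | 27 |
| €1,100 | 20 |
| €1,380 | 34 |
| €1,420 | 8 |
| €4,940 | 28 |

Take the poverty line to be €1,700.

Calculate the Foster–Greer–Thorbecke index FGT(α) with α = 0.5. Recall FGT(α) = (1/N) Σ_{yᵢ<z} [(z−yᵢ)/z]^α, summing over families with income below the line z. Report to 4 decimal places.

Incomes under z: 27×€1,040, 20×€1,100, 34×€1,380, 8×€1,420 (q = 89 of N = 117).
Shortfall ratios: (1700−1040)/1700 = 0.3882 (×27); (1700−1100)/1700 = 0.3529 (×20); (1700−1380)/1700 = 0.1882 (×34); (1700−1420)/1700 = 0.1647 (×8).
Raised to α = 0.5: 0.62309 (×27); 0.59409 (×20); 0.43386 (×34); 0.40584 (×8).
Sum = 46.703063; FGT(0.5) = 46.703063 / 117 = 0.3992.

0.3992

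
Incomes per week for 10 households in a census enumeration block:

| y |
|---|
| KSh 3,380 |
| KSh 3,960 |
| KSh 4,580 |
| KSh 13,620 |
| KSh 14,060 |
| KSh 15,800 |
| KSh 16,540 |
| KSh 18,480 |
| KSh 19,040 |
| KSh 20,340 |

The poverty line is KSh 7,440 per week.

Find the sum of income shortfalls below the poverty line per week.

KSh 10,400

Below the line: KSh 3,380, KSh 3,960, KSh 4,580 (q = 3 of N = 10).
Individual gaps: 7440−3380 = 4060; 7440−3960 = 3480; 7440−4580 = 2860.
Aggregate gap = KSh 10,400.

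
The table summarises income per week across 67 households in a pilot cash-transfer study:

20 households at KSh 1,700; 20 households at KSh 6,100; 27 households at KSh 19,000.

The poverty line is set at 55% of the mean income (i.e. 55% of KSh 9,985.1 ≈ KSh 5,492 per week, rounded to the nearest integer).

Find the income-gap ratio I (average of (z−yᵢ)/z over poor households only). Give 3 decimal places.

Incomes under z: 20×KSh 1,700 (q = 20 of N = 67).
Relative gaps: 0.6905 (×20); sum = 13.809177.
I averages over the q = 20 poor units only: 13.809177 / 20 = 0.690.

0.690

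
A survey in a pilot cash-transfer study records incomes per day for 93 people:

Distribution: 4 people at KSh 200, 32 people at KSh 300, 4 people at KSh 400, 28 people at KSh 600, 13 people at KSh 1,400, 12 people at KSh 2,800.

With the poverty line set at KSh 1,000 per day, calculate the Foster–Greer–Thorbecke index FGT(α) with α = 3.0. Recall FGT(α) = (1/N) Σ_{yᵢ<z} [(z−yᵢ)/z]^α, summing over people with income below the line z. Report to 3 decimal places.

0.169

Below z: 4×KSh 200, 32×KSh 300, 4×KSh 400, 28×KSh 600 (q = 68 of N = 93).
Shortfall ratios: (1000−200)/1000 = 0.8000 (×4); (1000−300)/1000 = 0.7000 (×32); (1000−400)/1000 = 0.6000 (×4); (1000−600)/1000 = 0.4000 (×28).
Raised to α = 3.0: 0.51200 (×4); 0.34300 (×32); 0.21600 (×4); 0.06400 (×28).
Sum = 15.680000; FGT(3.0) = 15.680000 / 93 = 0.169.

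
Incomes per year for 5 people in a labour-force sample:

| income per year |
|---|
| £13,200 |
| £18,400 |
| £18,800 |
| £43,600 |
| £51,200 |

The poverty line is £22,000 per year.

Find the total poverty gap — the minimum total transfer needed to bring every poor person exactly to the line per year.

Below the line: £13,200, £18,400, £18,800 (q = 3 of N = 5).
Individual gaps: 22000−13200 = 8800; 22000−18400 = 3600; 22000−18800 = 3200.
Aggregate gap = £15,600.

£15,600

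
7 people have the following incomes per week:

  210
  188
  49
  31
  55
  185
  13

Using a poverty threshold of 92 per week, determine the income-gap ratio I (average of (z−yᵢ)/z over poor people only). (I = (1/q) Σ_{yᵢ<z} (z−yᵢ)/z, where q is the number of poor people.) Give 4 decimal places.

0.5978

Incomes under z: 13, 31, 49, 55 (q = 4 of N = 7).
Shortfall ratios (z−y)/z: 0.8587, 0.6630, 0.4674, 0.4022; sum = 2.391304.
The income-gap ratio divides by q (the poor only): 2.391304 / 4 = 0.5978.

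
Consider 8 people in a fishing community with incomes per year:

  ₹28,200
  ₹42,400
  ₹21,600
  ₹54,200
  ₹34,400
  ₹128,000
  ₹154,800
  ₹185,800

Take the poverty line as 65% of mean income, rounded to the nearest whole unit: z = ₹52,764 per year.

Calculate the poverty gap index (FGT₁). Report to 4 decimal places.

0.2001

Incomes under z: ₹21,600, ₹28,200, ₹34,400, ₹42,400 (q = 4 of N = 8).
Relative gaps: (52764−21600)/52764 = 0.5906; (52764−28200)/52764 = 0.4655; (52764−34400)/52764 = 0.3480; (52764−42400)/52764 = 0.1964.
Sum of shortfalls = 1.600637; P₁ averages over all N: 1.600637 / 8 = 0.2001.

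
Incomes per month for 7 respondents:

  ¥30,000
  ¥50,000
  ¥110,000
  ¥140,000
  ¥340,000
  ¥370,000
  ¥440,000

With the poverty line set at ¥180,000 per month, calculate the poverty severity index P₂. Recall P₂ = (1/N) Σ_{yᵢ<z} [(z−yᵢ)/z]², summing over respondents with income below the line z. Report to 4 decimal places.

0.2024

Incomes under z: ¥30,000, ¥50,000, ¥110,000, ¥140,000 (q = 4 of N = 7).
Relative gaps: (180000−30000)/180000 = 0.8333; (180000−50000)/180000 = 0.7222; (180000−110000)/180000 = 0.3889; (180000−140000)/180000 = 0.2222.
Squared: 0.6944; 0.5216; 0.1512; 0.0494.
Sum = 1.416667; P₂ = 1.416667 / 7 = 0.2024.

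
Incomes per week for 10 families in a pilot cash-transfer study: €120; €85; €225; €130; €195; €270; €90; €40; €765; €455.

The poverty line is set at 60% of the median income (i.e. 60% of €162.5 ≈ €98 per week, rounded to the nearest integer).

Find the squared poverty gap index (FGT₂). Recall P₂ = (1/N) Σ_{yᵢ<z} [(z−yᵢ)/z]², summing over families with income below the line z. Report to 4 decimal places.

0.0375

Below the line: €40, €85, €90 (q = 3 of N = 10).
Normalized shortfalls: (98−40)/98 = 0.5918; (98−85)/98 = 0.1327; (98−90)/98 = 0.0816.
Squared: 0.3503; 0.0176; 0.0067.
Sum = 0.374531; P₂ = 0.374531 / 10 = 0.0375.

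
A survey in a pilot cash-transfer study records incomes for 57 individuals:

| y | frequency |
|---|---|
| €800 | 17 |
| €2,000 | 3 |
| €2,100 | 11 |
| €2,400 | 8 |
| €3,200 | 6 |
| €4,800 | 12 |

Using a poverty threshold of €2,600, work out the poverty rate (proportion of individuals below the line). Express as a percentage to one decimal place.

68.4%

39 of the 57 individuals have income below €2,600.
H = 39/57 = 68.4%.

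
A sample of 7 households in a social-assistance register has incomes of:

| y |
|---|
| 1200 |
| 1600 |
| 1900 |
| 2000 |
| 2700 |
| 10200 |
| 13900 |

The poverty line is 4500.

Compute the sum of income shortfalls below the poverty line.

Below z: 1200, 1600, 1900, 2000, 2700 (q = 5 of N = 7).
Individual gaps: 4500−1200 = 3300; 4500−1600 = 2900; 4500−1900 = 2600; 4500−2000 = 2500; 4500−2700 = 1800.
Aggregate gap = 13100.

13100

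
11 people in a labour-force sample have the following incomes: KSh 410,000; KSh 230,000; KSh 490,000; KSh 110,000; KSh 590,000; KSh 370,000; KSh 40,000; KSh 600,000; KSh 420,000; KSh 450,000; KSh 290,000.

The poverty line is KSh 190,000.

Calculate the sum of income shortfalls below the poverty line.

Poor units: KSh 40,000, KSh 110,000 (q = 2 of N = 11).
Individual gaps: 190000−40000 = 150000; 190000−110000 = 80000.
Aggregate gap = KSh 230,000.

KSh 230,000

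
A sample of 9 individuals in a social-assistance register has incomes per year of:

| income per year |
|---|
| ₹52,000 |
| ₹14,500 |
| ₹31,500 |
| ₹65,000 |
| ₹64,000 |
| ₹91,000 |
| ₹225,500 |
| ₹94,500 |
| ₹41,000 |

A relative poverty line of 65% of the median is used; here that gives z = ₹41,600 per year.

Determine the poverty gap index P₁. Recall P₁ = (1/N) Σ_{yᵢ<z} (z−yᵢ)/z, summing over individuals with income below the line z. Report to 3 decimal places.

0.101

Below z: ₹14,500, ₹31,500, ₹41,000 (q = 3 of N = 9).
Gap ratios (z−y)/z: (41600−14500)/41600 = 0.6514; (41600−31500)/41600 = 0.2428; (41600−41000)/41600 = 0.0144.
Σ = 0.908654. Dividing by the full population N = 9 gives P₁ = 0.101.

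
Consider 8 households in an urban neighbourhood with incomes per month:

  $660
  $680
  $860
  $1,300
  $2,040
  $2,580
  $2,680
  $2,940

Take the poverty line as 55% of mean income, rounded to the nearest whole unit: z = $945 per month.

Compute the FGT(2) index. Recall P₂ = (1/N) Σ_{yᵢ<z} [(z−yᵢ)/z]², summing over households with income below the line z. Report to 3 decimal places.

0.022

Below the line: $660, $680, $860 (q = 3 of N = 8).
Gap ratios (z−y)/z: (945−660)/945 = 0.3016; (945−680)/945 = 0.2804; (945−860)/945 = 0.0899.
Squared: 0.0910; 0.0786; 0.0081.
Sum = 0.177683; P₂ = 0.177683 / 8 = 0.022.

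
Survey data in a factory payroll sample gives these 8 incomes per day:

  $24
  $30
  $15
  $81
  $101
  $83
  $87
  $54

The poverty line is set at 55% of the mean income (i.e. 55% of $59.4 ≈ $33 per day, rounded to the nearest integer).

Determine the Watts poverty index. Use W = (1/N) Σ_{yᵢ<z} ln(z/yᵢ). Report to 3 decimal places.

Poor units: $15, $24, $30 (q = 3 of N = 8).
Log gaps: ln(33/15) = 0.7885; ln(33/24) = 0.3185; ln(33/30) = 0.0953.
W = 1.202221 / 8 = 0.150.

0.150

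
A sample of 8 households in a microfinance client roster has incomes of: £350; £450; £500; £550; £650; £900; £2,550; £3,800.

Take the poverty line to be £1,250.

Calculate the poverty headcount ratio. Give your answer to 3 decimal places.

6 of the 8 households have income below £1,250.
H = 6/8 = 0.750.

0.750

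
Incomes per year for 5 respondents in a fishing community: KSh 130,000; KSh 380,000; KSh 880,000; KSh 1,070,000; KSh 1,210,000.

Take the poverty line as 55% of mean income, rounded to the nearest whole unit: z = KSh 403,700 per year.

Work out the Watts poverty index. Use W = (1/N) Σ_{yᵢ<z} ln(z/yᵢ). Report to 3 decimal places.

0.239

Below z: KSh 130,000, KSh 380,000 (q = 2 of N = 5).
Log shortfalls: ln(403700/130000) = 1.1331; ln(403700/380000) = 0.0605.
W = 1.193638 / 5 = 0.239.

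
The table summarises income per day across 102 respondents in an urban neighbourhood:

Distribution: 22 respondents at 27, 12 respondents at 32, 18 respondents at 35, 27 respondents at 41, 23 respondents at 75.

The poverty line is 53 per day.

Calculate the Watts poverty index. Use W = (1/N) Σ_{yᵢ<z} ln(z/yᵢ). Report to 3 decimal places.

0.346

Poor units: 22×27, 12×32, 18×35, 27×41 (q = 79 of N = 102).
ln(z/y) terms: ln(53/27) = 0.6745 (×22); ln(53/32) = 0.5046 (×12); ln(53/35) = 0.4149 (×18); ln(53/41) = 0.2567 (×27).
W = 35.293108 / 102 = 0.346.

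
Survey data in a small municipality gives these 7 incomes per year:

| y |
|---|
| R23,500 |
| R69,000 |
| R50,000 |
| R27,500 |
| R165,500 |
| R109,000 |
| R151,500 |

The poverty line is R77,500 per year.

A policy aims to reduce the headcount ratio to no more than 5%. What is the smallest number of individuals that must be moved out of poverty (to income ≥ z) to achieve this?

4 of the 7 individuals are poor, so H = 4/7 = 0.571.
A headcount ratio of at most 5% allows at most ⌊0.05 × 7⌋ = 0 poor individuals.
So at least 4 − 0 = 4 must be lifted.

4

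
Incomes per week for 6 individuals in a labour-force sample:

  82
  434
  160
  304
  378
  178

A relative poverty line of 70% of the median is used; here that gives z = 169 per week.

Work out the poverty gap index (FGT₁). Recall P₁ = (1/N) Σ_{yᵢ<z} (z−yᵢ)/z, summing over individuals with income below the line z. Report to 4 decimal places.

Below z: 82, 160 (q = 2 of N = 6).
Shortfall ratios: (169−82)/169 = 0.5148; (169−160)/169 = 0.0533.
Sum of shortfalls = 0.568047; P₁ averages over all N: 0.568047 / 6 = 0.0947.

0.0947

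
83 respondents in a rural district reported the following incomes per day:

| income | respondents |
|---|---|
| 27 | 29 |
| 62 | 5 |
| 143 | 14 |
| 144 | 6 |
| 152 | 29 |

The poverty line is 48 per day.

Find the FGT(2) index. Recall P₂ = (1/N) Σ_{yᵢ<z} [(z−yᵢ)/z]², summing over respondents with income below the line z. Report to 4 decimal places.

Below the line: 29×27 (q = 29 of N = 83).
Normalized shortfalls: (48−27)/48 = 0.4375 (×29).
Squared: 0.1914 (×29).
Sum = 5.550781; P₂ = 5.550781 / 83 = 0.0669.

0.0669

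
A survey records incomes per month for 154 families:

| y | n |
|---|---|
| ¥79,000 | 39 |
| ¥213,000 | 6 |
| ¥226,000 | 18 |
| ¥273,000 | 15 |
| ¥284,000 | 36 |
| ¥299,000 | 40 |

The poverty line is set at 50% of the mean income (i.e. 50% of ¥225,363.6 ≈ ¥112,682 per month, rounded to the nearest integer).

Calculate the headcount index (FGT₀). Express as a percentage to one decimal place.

39 of the 154 families have income below ¥112,682.
H = 39/154 = 25.3%.

25.3%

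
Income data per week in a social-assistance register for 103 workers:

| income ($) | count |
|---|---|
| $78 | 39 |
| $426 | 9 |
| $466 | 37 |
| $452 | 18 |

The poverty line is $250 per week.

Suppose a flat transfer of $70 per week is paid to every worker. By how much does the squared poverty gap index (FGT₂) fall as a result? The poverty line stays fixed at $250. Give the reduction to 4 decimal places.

Before: below the line — 39×$78; squared poverty gap index (FGT₂) = 0.179227.
After the $70 transfer: below the line — 39×$148; squared poverty gap index (FGT₂) = 0.063030.
Reduction = 0.179227 − 0.063030 = 0.1162.

0.1162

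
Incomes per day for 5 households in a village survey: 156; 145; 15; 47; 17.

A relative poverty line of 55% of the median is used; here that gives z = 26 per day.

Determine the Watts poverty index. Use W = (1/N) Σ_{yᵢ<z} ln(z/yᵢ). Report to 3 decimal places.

Below z: 15, 17 (q = 2 of N = 5).
Log gaps: ln(26/15) = 0.5500; ln(26/17) = 0.4249.
W = 0.974930 / 5 = 0.195.

0.195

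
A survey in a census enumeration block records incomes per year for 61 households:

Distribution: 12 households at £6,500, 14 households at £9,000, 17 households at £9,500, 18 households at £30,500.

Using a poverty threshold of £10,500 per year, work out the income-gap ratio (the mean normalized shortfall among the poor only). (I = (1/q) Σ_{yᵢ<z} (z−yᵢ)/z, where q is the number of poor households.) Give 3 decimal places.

Poor units: 12×£6,500, 14×£9,000, 17×£9,500 (q = 43 of N = 61).
Relative gaps: 0.3810 (×12), 0.1429 (×14), 0.0952 (×17); sum = 8.190476.
I averages over the q = 43 poor units only: 8.190476 / 43 = 0.190.

0.190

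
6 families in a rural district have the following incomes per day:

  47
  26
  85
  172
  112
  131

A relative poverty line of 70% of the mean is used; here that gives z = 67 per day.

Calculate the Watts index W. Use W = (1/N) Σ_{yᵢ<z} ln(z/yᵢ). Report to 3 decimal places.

0.217

Incomes under z: 26, 47 (q = 2 of N = 6).
Log shortfalls: ln(67/26) = 0.9466; ln(67/47) = 0.3545.
W = 1.301141 / 6 = 0.217.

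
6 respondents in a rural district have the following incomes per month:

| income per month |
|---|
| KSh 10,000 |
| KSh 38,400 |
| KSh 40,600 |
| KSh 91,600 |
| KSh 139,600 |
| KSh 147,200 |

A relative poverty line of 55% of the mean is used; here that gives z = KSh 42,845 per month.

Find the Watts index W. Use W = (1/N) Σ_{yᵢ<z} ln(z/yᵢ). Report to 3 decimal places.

Below the line: KSh 10,000, KSh 38,400, KSh 40,600 (q = 3 of N = 6).
Log gaps: ln(42845/10000) = 1.4550; ln(42845/38400) = 0.1095; ln(42845/40600) = 0.0538.
W = 1.618356 / 6 = 0.270.

0.270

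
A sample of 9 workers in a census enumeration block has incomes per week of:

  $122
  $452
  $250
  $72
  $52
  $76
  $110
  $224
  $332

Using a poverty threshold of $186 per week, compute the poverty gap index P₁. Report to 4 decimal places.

0.2975

Below the line: $52, $72, $76, $110, $122 (q = 5 of N = 9).
Normalized shortfalls: (186−52)/186 = 0.7204; (186−72)/186 = 0.6129; (186−76)/186 = 0.5914; (186−110)/186 = 0.4086; (186−122)/186 = 0.3441.
Sum of shortfalls = 2.677419; P₁ averages over all N: 2.677419 / 9 = 0.2975.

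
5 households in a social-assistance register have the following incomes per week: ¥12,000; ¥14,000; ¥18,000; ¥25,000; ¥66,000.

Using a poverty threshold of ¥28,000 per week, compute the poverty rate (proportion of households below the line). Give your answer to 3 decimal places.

4 of the 5 households have income below ¥28,000.
H = 4/5 = 0.800.

0.800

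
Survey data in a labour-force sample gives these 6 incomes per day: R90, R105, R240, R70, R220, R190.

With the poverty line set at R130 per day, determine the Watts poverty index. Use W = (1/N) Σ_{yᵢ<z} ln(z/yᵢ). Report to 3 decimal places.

0.200

Incomes under z: R70, R90, R105 (q = 3 of N = 6).
Log gaps: ln(130/70) = 0.6190; ln(130/90) = 0.3677; ln(130/105) = 0.2136.
W = 1.200338 / 6 = 0.200.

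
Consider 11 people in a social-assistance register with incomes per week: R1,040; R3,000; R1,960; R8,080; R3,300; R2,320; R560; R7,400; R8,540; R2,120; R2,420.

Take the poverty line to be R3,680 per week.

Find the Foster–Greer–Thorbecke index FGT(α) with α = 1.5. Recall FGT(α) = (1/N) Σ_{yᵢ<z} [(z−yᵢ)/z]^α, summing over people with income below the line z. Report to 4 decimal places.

Poor units: R560, R1,040, R1,960, R2,120, R2,320, R2,420, R3,000, R3,300 (q = 8 of N = 11).
Relative gaps: (3680−560)/3680 = 0.8478; (3680−1040)/3680 = 0.7174; (3680−1960)/3680 = 0.4674; (3680−2120)/3680 = 0.4239; (3680−2320)/3680 = 0.3696; (3680−2420)/3680 = 0.3424; (3680−3000)/3680 = 0.1848; (3680−3300)/3680 = 0.1033.
Raised to α = 1.5: 0.78066; 0.60762; 0.31954; 0.27600; 0.22467; 0.20035; 0.07943; 0.03318.
Sum = 2.521447; FGT(1.5) = 2.521447 / 11 = 0.2292.

0.2292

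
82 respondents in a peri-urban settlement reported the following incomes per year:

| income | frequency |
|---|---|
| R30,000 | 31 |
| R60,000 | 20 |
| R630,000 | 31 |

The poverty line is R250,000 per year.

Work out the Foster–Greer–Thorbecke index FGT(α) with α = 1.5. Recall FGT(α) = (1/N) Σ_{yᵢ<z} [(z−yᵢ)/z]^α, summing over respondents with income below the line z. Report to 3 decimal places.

Below z: 31×R30,000, 20×R60,000 (q = 51 of N = 82).
Normalized shortfalls: (250000−30000)/250000 = 0.8800 (×31); (250000−60000)/250000 = 0.7600 (×20).
Raised to α = 1.5: 0.82551 (×31); 0.66255 (×20).
Sum = 38.841961; FGT(1.5) = 38.841961 / 82 = 0.474.

0.474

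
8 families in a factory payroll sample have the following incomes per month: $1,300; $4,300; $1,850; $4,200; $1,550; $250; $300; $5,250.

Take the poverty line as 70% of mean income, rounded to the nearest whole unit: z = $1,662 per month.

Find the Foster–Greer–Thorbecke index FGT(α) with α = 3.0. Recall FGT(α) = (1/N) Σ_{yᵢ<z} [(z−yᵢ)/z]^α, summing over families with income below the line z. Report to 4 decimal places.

Poor units: $250, $300, $1,300, $1,550 (q = 4 of N = 8).
Gap ratios (z−y)/z: (1662−250)/1662 = 0.8496; (1662−300)/1662 = 0.8195; (1662−1300)/1662 = 0.2178; (1662−1550)/1662 = 0.0674.
Raised to α = 3.0: 0.61321; 0.55035; 0.01033; 0.00031.
Sum = 1.174201; FGT(3.0) = 1.174201 / 8 = 0.1468.

0.1468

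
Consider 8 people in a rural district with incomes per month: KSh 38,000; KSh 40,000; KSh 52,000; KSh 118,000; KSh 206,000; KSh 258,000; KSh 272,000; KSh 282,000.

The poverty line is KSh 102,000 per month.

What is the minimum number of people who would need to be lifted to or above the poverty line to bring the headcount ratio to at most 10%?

Currently q = 3 of N = 8 are below the line (H = 0.375).
A headcount ratio of at most 10% allows at most ⌊0.10 × 8⌋ = 0 poor people.
So at least 3 − 0 = 3 must be lifted.

3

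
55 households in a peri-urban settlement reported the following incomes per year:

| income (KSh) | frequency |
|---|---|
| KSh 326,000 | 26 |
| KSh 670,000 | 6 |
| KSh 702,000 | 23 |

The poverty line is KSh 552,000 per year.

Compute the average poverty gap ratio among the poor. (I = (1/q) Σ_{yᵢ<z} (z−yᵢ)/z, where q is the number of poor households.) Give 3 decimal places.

0.409

Below the line: 26×KSh 326,000 (q = 26 of N = 55).
Relative gaps: 0.4094 (×26); sum = 10.644928.
The income-gap ratio divides by q (the poor only): 10.644928 / 26 = 0.409.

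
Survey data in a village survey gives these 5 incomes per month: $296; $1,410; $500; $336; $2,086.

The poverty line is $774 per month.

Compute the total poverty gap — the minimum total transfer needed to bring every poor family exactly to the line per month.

Below z: $296, $336, $500 (q = 3 of N = 5).
Individual gaps: 774−296 = 478; 774−336 = 438; 774−500 = 274.
Aggregate gap = $1,190.

$1,190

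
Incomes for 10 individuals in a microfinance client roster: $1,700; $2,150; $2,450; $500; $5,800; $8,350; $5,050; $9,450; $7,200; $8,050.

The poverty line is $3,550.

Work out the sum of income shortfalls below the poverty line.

Below the line: $500, $1,700, $2,150, $2,450 (q = 4 of N = 10).
Individual gaps: 3550−500 = 3050; 3550−1700 = 1850; 3550−2150 = 1400; 3550−2450 = 1100.
Aggregate gap = $7,400.

$7,400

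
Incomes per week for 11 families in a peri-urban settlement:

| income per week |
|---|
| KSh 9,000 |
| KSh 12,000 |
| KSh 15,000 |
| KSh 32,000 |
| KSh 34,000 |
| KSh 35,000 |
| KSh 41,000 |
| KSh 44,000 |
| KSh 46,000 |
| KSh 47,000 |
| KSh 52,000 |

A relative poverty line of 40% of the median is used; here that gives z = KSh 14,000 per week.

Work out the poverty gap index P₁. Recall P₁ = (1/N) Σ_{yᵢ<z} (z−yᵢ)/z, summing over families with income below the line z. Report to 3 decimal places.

Incomes under z: KSh 9,000, KSh 12,000 (q = 2 of N = 11).
Gap ratios (z−y)/z: (14000−9000)/14000 = 0.3571; (14000−12000)/14000 = 0.1429.
Σ = 0.500000. Dividing by the full population N = 11 gives P₁ = 0.045.

0.045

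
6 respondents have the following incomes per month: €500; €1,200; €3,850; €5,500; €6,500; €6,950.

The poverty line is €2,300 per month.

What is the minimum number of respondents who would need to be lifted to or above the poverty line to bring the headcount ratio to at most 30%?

1

Currently q = 2 of N = 6 are below the line (H = 0.333).
A headcount ratio of at most 30% allows at most ⌊0.30 × 6⌋ = 1 poor respondents.
So at least 2 − 1 = 1 must be lifted.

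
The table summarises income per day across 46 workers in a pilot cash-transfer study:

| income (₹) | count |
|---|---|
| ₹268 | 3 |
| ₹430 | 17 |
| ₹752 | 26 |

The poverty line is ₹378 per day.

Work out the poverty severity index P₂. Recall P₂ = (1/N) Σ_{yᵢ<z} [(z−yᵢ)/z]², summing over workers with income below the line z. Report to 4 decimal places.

0.0055

Below the line: 3×₹268 (q = 3 of N = 46).
Gap ratios (z−y)/z: (378−268)/378 = 0.2910 (×3).
Squared: 0.0847 (×3).
Sum = 0.254052; P₂ = 0.254052 / 46 = 0.0055.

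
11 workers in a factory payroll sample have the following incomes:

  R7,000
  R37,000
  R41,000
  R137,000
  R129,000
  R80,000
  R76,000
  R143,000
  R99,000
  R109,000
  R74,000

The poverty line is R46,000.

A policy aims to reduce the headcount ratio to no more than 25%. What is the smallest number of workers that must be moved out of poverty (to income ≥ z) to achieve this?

3 of the 11 workers are poor, so H = 3/11 = 0.273.
A headcount ratio of at most 25% allows at most ⌊0.25 × 11⌋ = 2 poor workers.
So at least 3 − 2 = 1 must be lifted.

1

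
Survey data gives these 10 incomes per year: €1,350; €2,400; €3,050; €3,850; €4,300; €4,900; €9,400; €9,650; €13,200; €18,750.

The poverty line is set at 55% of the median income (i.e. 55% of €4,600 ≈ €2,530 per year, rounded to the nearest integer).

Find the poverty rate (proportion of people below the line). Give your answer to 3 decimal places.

2 of the 10 people have income below €2,530.
H = 2/10 = 0.200.

0.200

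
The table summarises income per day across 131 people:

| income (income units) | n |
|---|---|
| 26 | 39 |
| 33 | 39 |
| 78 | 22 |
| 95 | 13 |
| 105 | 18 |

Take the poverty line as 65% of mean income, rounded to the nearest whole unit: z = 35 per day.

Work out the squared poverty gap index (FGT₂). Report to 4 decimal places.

0.0207

Incomes under z: 39×26, 39×33 (q = 78 of N = 131).
Relative gaps: (35−26)/35 = 0.2571 (×39); (35−33)/35 = 0.0571 (×39).
Squared: 0.0661 (×39); 0.0033 (×39).
Sum = 2.706122; P₂ = 2.706122 / 131 = 0.0207.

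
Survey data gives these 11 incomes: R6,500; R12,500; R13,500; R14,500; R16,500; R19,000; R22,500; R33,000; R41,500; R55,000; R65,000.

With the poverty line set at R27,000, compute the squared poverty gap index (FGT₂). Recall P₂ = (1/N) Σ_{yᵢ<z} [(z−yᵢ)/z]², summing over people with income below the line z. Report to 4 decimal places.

Poor units: R6,500, R12,500, R13,500, R14,500, R16,500, R19,000, R22,500 (q = 7 of N = 11).
Gap ratios (z−y)/z: (27000−6500)/27000 = 0.7593; (27000−12500)/27000 = 0.5370; (27000−13500)/27000 = 0.5000; (27000−14500)/27000 = 0.4630; (27000−16500)/27000 = 0.3889; (27000−19000)/27000 = 0.2963; (27000−22500)/27000 = 0.1667.
Squared: 0.5765; 0.2884; 0.2500; 0.2143; 0.1512; 0.0878; 0.0278.
Sum = 1.596022; P₂ = 1.596022 / 11 = 0.1451.

0.1451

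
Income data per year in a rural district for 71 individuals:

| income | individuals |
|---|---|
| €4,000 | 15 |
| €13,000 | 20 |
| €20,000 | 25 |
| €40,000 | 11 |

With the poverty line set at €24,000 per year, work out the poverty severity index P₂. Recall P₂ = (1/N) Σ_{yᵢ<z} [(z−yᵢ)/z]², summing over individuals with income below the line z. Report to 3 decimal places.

Poor units: 15×€4,000, 20×€13,000, 25×€20,000 (q = 60 of N = 71).
Shortfall ratios: (24000−4000)/24000 = 0.8333 (×15); (24000−13000)/24000 = 0.4583 (×20); (24000−20000)/24000 = 0.1667 (×25).
Squared: 0.6944 (×15); 0.2101 (×20); 0.0278 (×25).
Sum = 15.312500; P₂ = 15.312500 / 71 = 0.216.

0.216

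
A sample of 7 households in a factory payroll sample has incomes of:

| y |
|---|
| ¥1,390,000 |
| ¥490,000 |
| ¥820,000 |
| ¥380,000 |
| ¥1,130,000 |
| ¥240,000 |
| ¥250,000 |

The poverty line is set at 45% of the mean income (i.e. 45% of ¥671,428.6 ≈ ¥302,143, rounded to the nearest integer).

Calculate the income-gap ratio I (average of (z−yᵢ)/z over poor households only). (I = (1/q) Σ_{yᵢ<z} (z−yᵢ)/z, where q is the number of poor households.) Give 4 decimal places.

Incomes under z: ¥240,000, ¥250,000 (q = 2 of N = 7).
Shortfall ratios (z−y)/z: 0.2057, 0.1726; sum = 0.378251.
I averages over the q = 2 poor units only: 0.378251 / 2 = 0.1891.

0.1891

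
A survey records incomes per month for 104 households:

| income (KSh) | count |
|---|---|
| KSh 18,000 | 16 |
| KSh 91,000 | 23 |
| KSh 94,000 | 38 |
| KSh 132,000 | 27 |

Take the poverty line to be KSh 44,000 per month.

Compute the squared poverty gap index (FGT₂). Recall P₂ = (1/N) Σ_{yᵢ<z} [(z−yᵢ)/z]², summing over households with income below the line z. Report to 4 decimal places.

0.0537

Below the line: 16×KSh 18,000 (q = 16 of N = 104).
Normalized shortfalls: (44000−18000)/44000 = 0.5909 (×16).
Squared: 0.3492 (×16).
Sum = 5.586777; P₂ = 5.586777 / 104 = 0.0537.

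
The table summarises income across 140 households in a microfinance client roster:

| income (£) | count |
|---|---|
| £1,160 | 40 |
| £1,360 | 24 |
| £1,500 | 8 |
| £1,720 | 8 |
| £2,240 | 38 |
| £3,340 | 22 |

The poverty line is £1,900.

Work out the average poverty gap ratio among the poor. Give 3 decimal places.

Below the line: 40×£1,160, 24×£1,360, 8×£1,500, 8×£1,720 (q = 80 of N = 140).
Relative gaps: 0.3895 (×40), 0.2842 (×24), 0.2105 (×8), 0.0947 (×8); sum = 24.842105.
I averages over the q = 80 poor units only: 24.842105 / 80 = 0.311.

0.311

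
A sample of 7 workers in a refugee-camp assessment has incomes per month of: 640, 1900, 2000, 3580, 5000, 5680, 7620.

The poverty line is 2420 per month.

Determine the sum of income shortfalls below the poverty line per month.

2720

Below the line: 640, 1900, 2000 (q = 3 of N = 7).
Individual gaps: 2420−640 = 1780; 2420−1900 = 520; 2420−2000 = 420.
Aggregate gap = 2720.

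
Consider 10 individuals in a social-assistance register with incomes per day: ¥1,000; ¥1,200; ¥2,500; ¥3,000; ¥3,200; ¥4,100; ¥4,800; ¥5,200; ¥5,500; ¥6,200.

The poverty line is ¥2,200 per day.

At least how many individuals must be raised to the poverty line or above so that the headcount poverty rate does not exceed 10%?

1

2 of the 10 individuals are poor, so H = 2/10 = 0.200.
A headcount ratio of at most 10% allows at most ⌊0.10 × 10⌋ = 1 poor individuals.
So at least 2 − 1 = 1 must be lifted.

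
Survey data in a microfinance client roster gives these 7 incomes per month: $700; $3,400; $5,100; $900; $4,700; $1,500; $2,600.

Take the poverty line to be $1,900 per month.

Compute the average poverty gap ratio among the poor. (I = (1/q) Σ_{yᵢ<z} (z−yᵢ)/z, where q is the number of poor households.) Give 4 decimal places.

0.4561

Incomes under z: $700, $900, $1,500 (q = 3 of N = 7).
Shortfall ratios (z−y)/z: 0.6316, 0.5263, 0.2105; sum = 1.368421.
The income-gap ratio divides by q (the poor only): 1.368421 / 3 = 0.4561.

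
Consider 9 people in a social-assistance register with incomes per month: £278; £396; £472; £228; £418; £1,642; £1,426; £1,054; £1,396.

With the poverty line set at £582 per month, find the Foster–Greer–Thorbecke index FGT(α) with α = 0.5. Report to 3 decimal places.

Poor units: £228, £278, £396, £418, £472 (q = 5 of N = 9).
Shortfall ratios: (582−228)/582 = 0.6082; (582−278)/582 = 0.5223; (582−396)/582 = 0.3196; (582−418)/582 = 0.2818; (582−472)/582 = 0.1890.
Raised to α = 0.5: 0.77990; 0.72273; 0.56532; 0.53084; 0.43475.
Sum = 3.033533; FGT(0.5) = 3.033533 / 9 = 0.337.

0.337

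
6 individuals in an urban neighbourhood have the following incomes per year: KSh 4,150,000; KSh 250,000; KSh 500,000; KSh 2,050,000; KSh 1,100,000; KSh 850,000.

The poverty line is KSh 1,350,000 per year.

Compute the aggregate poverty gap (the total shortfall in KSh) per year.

KSh 2,700,000

Poor units: KSh 250,000, KSh 500,000, KSh 850,000, KSh 1,100,000 (q = 4 of N = 6).
Individual gaps: 1350000−250000 = 1100000; 1350000−500000 = 850000; 1350000−850000 = 500000; 1350000−1100000 = 250000.
Aggregate gap = KSh 2,700,000.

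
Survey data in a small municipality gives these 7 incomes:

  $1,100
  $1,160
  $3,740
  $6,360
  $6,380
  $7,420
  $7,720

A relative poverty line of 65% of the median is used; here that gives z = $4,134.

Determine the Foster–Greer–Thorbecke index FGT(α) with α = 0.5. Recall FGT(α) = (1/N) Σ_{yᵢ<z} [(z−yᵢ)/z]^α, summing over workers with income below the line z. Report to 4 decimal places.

0.2877

Below the line: $1,100, $1,160, $3,740 (q = 3 of N = 7).
Shortfall ratios: (4134−1100)/4134 = 0.7339; (4134−1160)/4134 = 0.7194; (4134−3740)/4134 = 0.0953.
Raised to α = 0.5: 0.85669; 0.84817; 0.30872.
Sum = 2.013581; FGT(0.5) = 2.013581 / 7 = 0.2877.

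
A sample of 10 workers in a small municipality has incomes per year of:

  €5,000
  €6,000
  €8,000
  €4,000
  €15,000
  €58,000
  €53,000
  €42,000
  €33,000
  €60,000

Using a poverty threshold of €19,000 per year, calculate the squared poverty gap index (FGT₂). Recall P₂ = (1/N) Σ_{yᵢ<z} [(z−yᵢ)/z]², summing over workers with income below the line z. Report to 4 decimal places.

0.2014

Below the line: €4,000, €5,000, €6,000, €8,000, €15,000 (q = 5 of N = 10).
Normalized shortfalls: (19000−4000)/19000 = 0.7895; (19000−5000)/19000 = 0.7368; (19000−6000)/19000 = 0.6842; (19000−8000)/19000 = 0.5789; (19000−15000)/19000 = 0.2105.
Squared: 0.6233; 0.5429; 0.4681; 0.3352; 0.0443.
Sum = 2.013850; P₂ = 2.013850 / 10 = 0.2014.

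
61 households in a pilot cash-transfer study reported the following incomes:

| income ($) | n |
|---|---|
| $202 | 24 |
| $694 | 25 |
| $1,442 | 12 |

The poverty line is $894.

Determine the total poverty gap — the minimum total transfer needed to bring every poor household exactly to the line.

$21,608

Incomes under z: 24×$202, 25×$694 (q = 49 of N = 61).
Individual gaps: 24×(894−202) = 16608; 25×(894−694) = 5000.
Aggregate gap = $21,608.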